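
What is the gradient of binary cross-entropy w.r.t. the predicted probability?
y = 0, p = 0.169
∂L/∂p = 1.203

∂L/∂p = -y/p + (1-y)/(1-p) = 0 + 1/0.831 = 1.203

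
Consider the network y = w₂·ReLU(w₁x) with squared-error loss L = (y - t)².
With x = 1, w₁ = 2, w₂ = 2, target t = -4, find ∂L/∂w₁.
∂L/∂w₁ = 32

Forward pass:
z = w₁x = 2×1 = 2
h = ReLU(2) = 2
y = w₂h = 2×2 = 4

Backward pass:
∂L/∂y = 2(y - t) = 2(4 - -4) = 16
∂y/∂h = w₂ = 2
∂h/∂z = 1 (ReLU derivative)
∂z/∂w₁ = x = 1

∂L/∂w₁ = 16 × 2 × 1 × 1 = 32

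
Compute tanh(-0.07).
-0.06989

tanh(-0.07) = (e^(-0.07) - e^(0.07))/(e^(-0.07) + e^(0.07)) = -0.06989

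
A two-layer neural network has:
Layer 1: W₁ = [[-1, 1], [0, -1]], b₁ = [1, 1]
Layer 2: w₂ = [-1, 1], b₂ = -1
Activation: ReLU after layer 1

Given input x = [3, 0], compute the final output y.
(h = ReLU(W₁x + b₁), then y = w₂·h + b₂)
y = 0

Layer 1 pre-activation: z₁ = [-2, 1]
After ReLU: h = [0, 1]
Layer 2 output: y = -1×0 + 1×1 + -1 = 0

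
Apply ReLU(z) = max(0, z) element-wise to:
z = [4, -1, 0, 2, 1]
h = [4, 0, 0, 2, 1]

ReLU applied element-wise: max(0,4)=4, max(0,-1)=0, max(0,0)=0, max(0,2)=2, max(0,1)=1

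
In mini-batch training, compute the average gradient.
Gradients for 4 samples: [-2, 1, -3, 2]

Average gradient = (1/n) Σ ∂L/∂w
Average gradient = -0.5

Average = (1/4)(-2 + 1 + -3 + 2) = -2/4 = -0.5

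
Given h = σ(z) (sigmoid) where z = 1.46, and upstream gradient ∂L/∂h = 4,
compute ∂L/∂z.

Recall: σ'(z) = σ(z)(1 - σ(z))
∂L/∂z = 0.6118

σ(1.46) = 0.8115
σ'(1.46) = σ(1.46)(1 - σ(1.46)) = 0.8115 × 0.1885 = 0.1529
∂L/∂z = ∂L/∂h · σ'(z) = 4 × 0.1529 = 0.6118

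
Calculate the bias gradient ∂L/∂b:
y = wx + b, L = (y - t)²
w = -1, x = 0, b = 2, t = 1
∂L/∂b = 2

y = wx + b = (-1)(0) + 2 = 2
∂L/∂y = 2(y - t) = 2(2 - 1) = 2
∂y/∂b = 1
∂L/∂b = ∂L/∂y · ∂y/∂b = 2 × 1 = 2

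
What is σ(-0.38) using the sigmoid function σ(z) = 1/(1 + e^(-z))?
0.4061

sigmoid(-0.38) = 1/(1 + e^(0.38)) = 1/(1 + 1.462) = 0.4061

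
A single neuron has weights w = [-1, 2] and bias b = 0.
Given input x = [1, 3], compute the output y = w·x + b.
y = 5

y = (-1)(1) + (2)(3) + 0 = 5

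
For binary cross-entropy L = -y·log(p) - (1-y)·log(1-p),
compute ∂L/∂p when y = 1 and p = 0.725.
∂L/∂p = -1.379

∂L/∂p = -y/p + (1-y)/(1-p) = -1/0.725 + 0 = -1.379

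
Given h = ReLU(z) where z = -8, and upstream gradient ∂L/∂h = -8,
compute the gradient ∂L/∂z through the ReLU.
∂L/∂z = 0

h = ReLU(-8) = 0
Since z < 0: ∂h/∂z = 0
∂L/∂z = ∂L/∂h · ∂h/∂z = -8 × 0 = 0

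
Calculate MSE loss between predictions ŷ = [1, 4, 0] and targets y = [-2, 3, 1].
MSE = 3.667

MSE = (1/3)((1--2)² + (4-3)² + (0-1)²) = (1/3)(9 + 1 + 1) = 3.667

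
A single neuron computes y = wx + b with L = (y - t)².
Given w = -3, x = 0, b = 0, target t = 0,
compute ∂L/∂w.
∂L/∂w = 0

y = wx + b = (-3)(0) + 0 = 0
∂L/∂y = 2(y - t) = 2(0 - 0) = 0
∂y/∂w = x = 0
∂L/∂w = ∂L/∂y · ∂y/∂w = 0 × 0 = 0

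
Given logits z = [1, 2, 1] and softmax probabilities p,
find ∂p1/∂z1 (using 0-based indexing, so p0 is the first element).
∂p1/∂z1 = 0.2442

p = softmax(z) = [0.2119, 0.5761, 0.2119]
p1 = 0.5761

∂p1/∂z1 = p1(1 - p1) = 0.5761 × (1 - 0.5761) = 0.2442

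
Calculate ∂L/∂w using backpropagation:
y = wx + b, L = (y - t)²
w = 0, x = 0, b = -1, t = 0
∂L/∂w = 0

y = wx + b = (0)(0) + -1 = -1
∂L/∂y = 2(y - t) = 2(-1 - 0) = -2
∂y/∂w = x = 0
∂L/∂w = ∂L/∂y · ∂y/∂w = -2 × 0 = 0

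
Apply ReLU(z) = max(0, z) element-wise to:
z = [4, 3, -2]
h = [4, 3, 0]

ReLU applied element-wise: max(0,4)=4, max(0,3)=3, max(0,-2)=0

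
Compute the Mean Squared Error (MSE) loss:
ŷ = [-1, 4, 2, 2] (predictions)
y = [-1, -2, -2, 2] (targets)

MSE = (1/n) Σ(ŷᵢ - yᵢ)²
MSE = 13

MSE = (1/4)((-1--1)² + (4--2)² + (2--2)² + (2-2)²) = (1/4)(0 + 36 + 16 + 0) = 13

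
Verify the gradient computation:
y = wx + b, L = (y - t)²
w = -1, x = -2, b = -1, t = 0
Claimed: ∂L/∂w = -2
Incorrect

y = (-1)(-2) + -1 = 1
∂L/∂y = 2(y - t) = 2(1 - 0) = 2
∂y/∂w = x = -2
∂L/∂w = 2 × -2 = -4

Claimed value: -2
Incorrect: The correct gradient is -4.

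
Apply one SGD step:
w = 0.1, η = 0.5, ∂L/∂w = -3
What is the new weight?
w_new = 1.6

w_new = w - η·∂L/∂w = 0.1 - 0.5×(-3) = 0.1 - (-1.5) = 1.6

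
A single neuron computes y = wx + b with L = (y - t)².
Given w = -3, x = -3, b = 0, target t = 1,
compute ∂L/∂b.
∂L/∂b = 16

y = wx + b = (-3)(-3) + 0 = 9
∂L/∂y = 2(y - t) = 2(9 - 1) = 16
∂y/∂b = 1
∂L/∂b = ∂L/∂y · ∂y/∂b = 16 × 1 = 16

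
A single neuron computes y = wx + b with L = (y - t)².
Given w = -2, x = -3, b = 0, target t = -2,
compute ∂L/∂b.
∂L/∂b = 16

y = wx + b = (-2)(-3) + 0 = 6
∂L/∂y = 2(y - t) = 2(6 - -2) = 16
∂y/∂b = 1
∂L/∂b = ∂L/∂y · ∂y/∂b = 16 × 1 = 16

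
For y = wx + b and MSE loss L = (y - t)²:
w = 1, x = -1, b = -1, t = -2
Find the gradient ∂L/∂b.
∂L/∂b = 0

y = wx + b = (1)(-1) + -1 = -2
∂L/∂y = 2(y - t) = 2(-2 - -2) = 0
∂y/∂b = 1
∂L/∂b = ∂L/∂y · ∂y/∂b = 0 × 1 = 0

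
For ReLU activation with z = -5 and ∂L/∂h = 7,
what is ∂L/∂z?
∂L/∂z = 0

h = ReLU(-5) = 0
Since z < 0: ∂h/∂z = 0
∂L/∂z = ∂L/∂h · ∂h/∂z = 7 × 0 = 0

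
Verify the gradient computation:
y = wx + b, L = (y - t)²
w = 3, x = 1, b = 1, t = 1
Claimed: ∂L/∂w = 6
Correct

y = (3)(1) + 1 = 4
∂L/∂y = 2(y - t) = 2(4 - 1) = 6
∂y/∂w = x = 1
∂L/∂w = 6 × 1 = 6

Claimed value: 6
Correct: The correct gradient is 6.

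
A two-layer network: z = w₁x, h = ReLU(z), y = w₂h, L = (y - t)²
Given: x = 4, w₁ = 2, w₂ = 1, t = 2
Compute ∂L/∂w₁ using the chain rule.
∂L/∂w₁ = 48

Forward pass:
z = w₁x = 2×4 = 8
h = ReLU(8) = 8
y = w₂h = 1×8 = 8

Backward pass:
∂L/∂y = 2(y - t) = 2(8 - 2) = 12
∂y/∂h = w₂ = 1
∂h/∂z = 1 (ReLU derivative)
∂z/∂w₁ = x = 4

∂L/∂w₁ = 12 × 1 × 1 × 4 = 48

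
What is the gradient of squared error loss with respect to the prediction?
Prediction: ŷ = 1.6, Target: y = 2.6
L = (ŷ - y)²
∂L/∂ŷ = -2.0

∂L/∂ŷ = 2(ŷ - y) = 2(1.6 - 2.6) = 2(-1.0) = -2.0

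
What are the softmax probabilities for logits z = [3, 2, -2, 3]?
p = [0.4211, 0.1549, 0.0028, 0.4211]

exp(z) = [20.09, 7.389, 0.1353, 20.09]
Sum = 47.7
p = [0.4211, 0.1549, 0.0028, 0.4211]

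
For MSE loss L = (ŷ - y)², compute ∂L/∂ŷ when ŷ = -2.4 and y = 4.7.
∂L/∂ŷ = -14.2

∂L/∂ŷ = 2(ŷ - y) = 2(-2.4 - 4.7) = 2(-7.1) = -14.2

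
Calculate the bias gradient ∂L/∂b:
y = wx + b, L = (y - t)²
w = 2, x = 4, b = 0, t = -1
∂L/∂b = 18

y = wx + b = (2)(4) + 0 = 8
∂L/∂y = 2(y - t) = 2(8 - -1) = 18
∂y/∂b = 1
∂L/∂b = ∂L/∂y · ∂y/∂b = 18 × 1 = 18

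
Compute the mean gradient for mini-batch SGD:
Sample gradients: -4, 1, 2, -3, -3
Average gradient = -1.4

Average = (1/5)(-4 + 1 + 2 + -3 + -3) = -7/5 = -1.4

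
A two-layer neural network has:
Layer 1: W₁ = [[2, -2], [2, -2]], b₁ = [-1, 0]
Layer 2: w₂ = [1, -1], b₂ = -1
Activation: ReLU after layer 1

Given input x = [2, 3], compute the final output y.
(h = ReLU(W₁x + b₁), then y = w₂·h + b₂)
y = -1

Layer 1 pre-activation: z₁ = [-3, -2]
After ReLU: h = [0, 0]
Layer 2 output: y = 1×0 + -1×0 + -1 = -1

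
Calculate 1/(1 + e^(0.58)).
0.3589

sigmoid(-0.58) = 1/(1 + e^(0.58)) = 1/(1 + 1.786) = 0.3589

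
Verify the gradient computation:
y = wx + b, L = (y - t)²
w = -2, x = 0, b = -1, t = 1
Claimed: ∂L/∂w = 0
Correct

y = (-2)(0) + -1 = -1
∂L/∂y = 2(y - t) = 2(-1 - 1) = -4
∂y/∂w = x = 0
∂L/∂w = -4 × 0 = 0

Claimed value: 0
Correct: The correct gradient is 0.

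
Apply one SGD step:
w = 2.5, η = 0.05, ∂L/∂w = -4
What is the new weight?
w_new = 2.7

w_new = w - η·∂L/∂w = 2.5 - 0.05×(-4) = 2.5 - (-0.2) = 2.7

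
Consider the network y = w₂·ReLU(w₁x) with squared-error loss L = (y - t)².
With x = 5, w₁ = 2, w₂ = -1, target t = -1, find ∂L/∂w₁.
∂L/∂w₁ = 90

Forward pass:
z = w₁x = 2×5 = 10
h = ReLU(10) = 10
y = w₂h = -1×10 = -10

Backward pass:
∂L/∂y = 2(y - t) = 2(-10 - -1) = -18
∂y/∂h = w₂ = -1
∂h/∂z = 1 (ReLU derivative)
∂z/∂w₁ = x = 5

∂L/∂w₁ = -18 × -1 × 1 × 5 = 90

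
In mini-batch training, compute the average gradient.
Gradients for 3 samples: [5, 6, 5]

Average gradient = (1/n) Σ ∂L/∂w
Average gradient = 5.333

Average = (1/3)(5 + 6 + 5) = 16/3 = 5.333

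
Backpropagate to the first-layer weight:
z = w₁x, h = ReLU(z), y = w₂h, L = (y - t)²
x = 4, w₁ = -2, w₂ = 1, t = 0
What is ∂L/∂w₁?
∂L/∂w₁ = 0

Forward pass:
z = w₁x = -2×4 = -8
h = ReLU(-8) = 0
y = w₂h = 1×0 = 0

Backward pass:
∂L/∂y = 2(y - t) = 2(0 - 0) = 0
∂y/∂h = w₂ = 1
∂h/∂z = 0 (ReLU derivative)
∂z/∂w₁ = x = 4

∂L/∂w₁ = 0 × 1 × 0 × 4 = 0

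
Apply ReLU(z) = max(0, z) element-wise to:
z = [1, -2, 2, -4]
h = [1, 0, 2, 0]

ReLU applied element-wise: max(0,1)=1, max(0,-2)=0, max(0,2)=2, max(0,-4)=0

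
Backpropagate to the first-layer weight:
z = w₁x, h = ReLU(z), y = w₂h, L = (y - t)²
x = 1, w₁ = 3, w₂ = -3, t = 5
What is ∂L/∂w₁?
∂L/∂w₁ = 84

Forward pass:
z = w₁x = 3×1 = 3
h = ReLU(3) = 3
y = w₂h = -3×3 = -9

Backward pass:
∂L/∂y = 2(y - t) = 2(-9 - 5) = -28
∂y/∂h = w₂ = -3
∂h/∂z = 1 (ReLU derivative)
∂z/∂w₁ = x = 1

∂L/∂w₁ = -28 × -3 × 1 × 1 = 84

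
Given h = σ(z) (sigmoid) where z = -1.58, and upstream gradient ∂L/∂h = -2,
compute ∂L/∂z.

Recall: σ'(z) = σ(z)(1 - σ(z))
∂L/∂z = -0.2832

σ(-1.58) = 0.1708
σ'(-1.58) = σ(-1.58)(1 - σ(-1.58)) = 0.1708 × 0.8292 = 0.1416
∂L/∂z = ∂L/∂h · σ'(z) = -2 × 0.1416 = -0.2832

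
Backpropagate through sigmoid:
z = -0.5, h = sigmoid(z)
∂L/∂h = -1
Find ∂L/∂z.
∂L/∂z = -0.235

σ(-0.5) = 0.3775
σ'(-0.5) = σ(-0.5)(1 - σ(-0.5)) = 0.3775 × 0.6225 = 0.235
∂L/∂z = ∂L/∂h · σ'(z) = -1 × 0.235 = -0.235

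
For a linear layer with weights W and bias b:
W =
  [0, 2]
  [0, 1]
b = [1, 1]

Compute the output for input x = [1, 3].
y = [7, 4]

Wx = [0×1 + 2×3, 0×1 + 1×3]
   = [6, 3]
y = Wx + b = [6 + 1, 3 + 1] = [7, 4]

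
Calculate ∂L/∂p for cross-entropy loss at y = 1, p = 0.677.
∂L/∂p = -1.477

∂L/∂p = -y/p + (1-y)/(1-p) = -1/0.677 + 0 = -1.477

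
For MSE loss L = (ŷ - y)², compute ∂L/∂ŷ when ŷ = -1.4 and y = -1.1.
∂L/∂ŷ = -0.6

∂L/∂ŷ = 2(ŷ - y) = 2(-1.4 - -1.1) = 2(-0.3) = -0.6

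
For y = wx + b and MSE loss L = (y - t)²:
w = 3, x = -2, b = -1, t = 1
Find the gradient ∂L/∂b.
∂L/∂b = -16

y = wx + b = (3)(-2) + -1 = -7
∂L/∂y = 2(y - t) = 2(-7 - 1) = -16
∂y/∂b = 1
∂L/∂b = ∂L/∂y · ∂y/∂b = -16 × 1 = -16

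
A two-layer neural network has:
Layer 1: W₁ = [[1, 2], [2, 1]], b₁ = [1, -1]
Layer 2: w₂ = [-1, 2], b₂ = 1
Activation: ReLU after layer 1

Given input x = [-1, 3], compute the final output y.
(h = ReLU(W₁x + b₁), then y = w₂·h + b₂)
y = -5

Layer 1 pre-activation: z₁ = [6, 0]
After ReLU: h = [6, 0]
Layer 2 output: y = -1×6 + 2×0 + 1 = -5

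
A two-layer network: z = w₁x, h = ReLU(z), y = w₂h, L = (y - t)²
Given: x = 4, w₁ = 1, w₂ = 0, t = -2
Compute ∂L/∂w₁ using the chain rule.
∂L/∂w₁ = 0

Forward pass:
z = w₁x = 1×4 = 4
h = ReLU(4) = 4
y = w₂h = 0×4 = 0

Backward pass:
∂L/∂y = 2(y - t) = 2(0 - -2) = 4
∂y/∂h = w₂ = 0
∂h/∂z = 1 (ReLU derivative)
∂z/∂w₁ = x = 4

∂L/∂w₁ = 4 × 0 × 1 × 4 = 0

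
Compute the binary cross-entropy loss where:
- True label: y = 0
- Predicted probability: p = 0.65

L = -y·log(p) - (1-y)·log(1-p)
L = 1.05

L = -0·log(0.65) - 1·log(0.35) = -log(0.35) = 1.05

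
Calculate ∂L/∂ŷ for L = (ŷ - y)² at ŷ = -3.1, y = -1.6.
∂L/∂ŷ = -3.0

∂L/∂ŷ = 2(ŷ - y) = 2(-3.1 - -1.6) = 2(-1.5) = -3.0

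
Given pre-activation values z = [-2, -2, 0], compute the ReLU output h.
h = [0, 0, 0]

ReLU applied element-wise: max(0,-2)=0, max(0,-2)=0, max(0,0)=0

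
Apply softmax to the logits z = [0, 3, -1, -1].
p = [0.0458, 0.9205, 0.0169, 0.0169]

exp(z) = [1, 20.09, 0.3679, 0.3679]
Sum = 21.82
p = [0.0458, 0.9205, 0.0169, 0.0169]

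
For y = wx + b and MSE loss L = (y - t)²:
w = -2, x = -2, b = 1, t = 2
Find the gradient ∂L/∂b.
∂L/∂b = 6

y = wx + b = (-2)(-2) + 1 = 5
∂L/∂y = 2(y - t) = 2(5 - 2) = 6
∂y/∂b = 1
∂L/∂b = ∂L/∂y · ∂y/∂b = 6 × 1 = 6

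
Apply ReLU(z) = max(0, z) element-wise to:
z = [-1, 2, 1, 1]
h = [0, 2, 1, 1]

ReLU applied element-wise: max(0,-1)=0, max(0,2)=2, max(0,1)=1, max(0,1)=1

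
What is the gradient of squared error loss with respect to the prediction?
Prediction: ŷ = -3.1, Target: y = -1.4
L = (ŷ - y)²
∂L/∂ŷ = -3.4

∂L/∂ŷ = 2(ŷ - y) = 2(-3.1 - -1.4) = 2(-1.7) = -3.4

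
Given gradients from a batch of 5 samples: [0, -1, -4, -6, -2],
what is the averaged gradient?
Average gradient = -2.6

Average = (1/5)(0 + -1 + -4 + -6 + -2) = -13/5 = -2.6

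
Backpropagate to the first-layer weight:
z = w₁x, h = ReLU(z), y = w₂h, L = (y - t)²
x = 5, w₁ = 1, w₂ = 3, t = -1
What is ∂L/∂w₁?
∂L/∂w₁ = 480

Forward pass:
z = w₁x = 1×5 = 5
h = ReLU(5) = 5
y = w₂h = 3×5 = 15

Backward pass:
∂L/∂y = 2(y - t) = 2(15 - -1) = 32
∂y/∂h = w₂ = 3
∂h/∂z = 1 (ReLU derivative)
∂z/∂w₁ = x = 5

∂L/∂w₁ = 32 × 3 × 1 × 5 = 480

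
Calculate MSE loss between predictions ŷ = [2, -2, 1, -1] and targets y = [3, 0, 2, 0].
MSE = 1.75

MSE = (1/4)((2-3)² + (-2-0)² + (1-2)² + (-1-0)²) = (1/4)(1 + 4 + 1 + 1) = 1.75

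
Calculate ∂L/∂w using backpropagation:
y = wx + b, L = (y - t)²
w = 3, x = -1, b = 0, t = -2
∂L/∂w = 2

y = wx + b = (3)(-1) + 0 = -3
∂L/∂y = 2(y - t) = 2(-3 - -2) = -2
∂y/∂w = x = -1
∂L/∂w = ∂L/∂y · ∂y/∂w = -2 × -1 = 2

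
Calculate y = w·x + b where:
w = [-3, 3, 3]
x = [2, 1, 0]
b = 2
y = -1

y = (-3)(2) + (3)(1) + (3)(0) + 2 = -1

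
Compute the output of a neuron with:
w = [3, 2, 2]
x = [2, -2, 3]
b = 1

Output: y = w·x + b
y = 9

y = (3)(2) + (2)(-2) + (2)(3) + 1 = 9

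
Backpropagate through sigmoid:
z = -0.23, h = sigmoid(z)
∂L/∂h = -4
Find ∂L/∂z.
∂L/∂z = -0.9869

σ(-0.23) = 0.4428
σ'(-0.23) = σ(-0.23)(1 - σ(-0.23)) = 0.4428 × 0.5572 = 0.2467
∂L/∂z = ∂L/∂h · σ'(z) = -4 × 0.2467 = -0.9869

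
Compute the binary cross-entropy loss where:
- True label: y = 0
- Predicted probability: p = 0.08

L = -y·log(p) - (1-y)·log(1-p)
L = 0.08338

L = -0·log(0.08) - 1·log(0.92) = -log(0.92) = 0.08338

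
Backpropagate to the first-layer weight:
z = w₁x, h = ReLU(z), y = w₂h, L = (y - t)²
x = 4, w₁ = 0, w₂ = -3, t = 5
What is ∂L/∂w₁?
∂L/∂w₁ = 0

Forward pass:
z = w₁x = 0×4 = 0
h = ReLU(0) = 0
y = w₂h = -3×0 = 0

Backward pass:
∂L/∂y = 2(y - t) = 2(0 - 5) = -10
∂y/∂h = w₂ = -3
∂h/∂z = 0 (ReLU derivative)
∂z/∂w₁ = x = 4

∂L/∂w₁ = -10 × -3 × 0 × 4 = 0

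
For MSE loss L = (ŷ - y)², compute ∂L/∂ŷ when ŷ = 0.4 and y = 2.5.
∂L/∂ŷ = -4.2

∂L/∂ŷ = 2(ŷ - y) = 2(0.4 - 2.5) = 2(-2.1) = -4.2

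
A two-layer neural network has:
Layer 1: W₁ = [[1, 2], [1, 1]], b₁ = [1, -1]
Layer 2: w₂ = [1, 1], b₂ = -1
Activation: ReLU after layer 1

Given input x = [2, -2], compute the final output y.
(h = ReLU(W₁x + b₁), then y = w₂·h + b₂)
y = -1

Layer 1 pre-activation: z₁ = [-1, -1]
After ReLU: h = [0, 0]
Layer 2 output: y = 1×0 + 1×0 + -1 = -1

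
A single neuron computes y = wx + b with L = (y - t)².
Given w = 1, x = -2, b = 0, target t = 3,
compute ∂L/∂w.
∂L/∂w = 20

y = wx + b = (1)(-2) + 0 = -2
∂L/∂y = 2(y - t) = 2(-2 - 3) = -10
∂y/∂w = x = -2
∂L/∂w = ∂L/∂y · ∂y/∂w = -10 × -2 = 20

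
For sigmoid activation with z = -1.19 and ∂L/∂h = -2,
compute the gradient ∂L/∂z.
∂L/∂z = -0.3577

σ(-1.19) = 0.2333
σ'(-1.19) = σ(-1.19)(1 - σ(-1.19)) = 0.2333 × 0.7667 = 0.1788
∂L/∂z = ∂L/∂h · σ'(z) = -2 × 0.1788 = -0.3577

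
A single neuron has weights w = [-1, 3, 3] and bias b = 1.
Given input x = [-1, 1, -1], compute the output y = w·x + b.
y = 2

y = (-1)(-1) + (3)(1) + (3)(-1) + 1 = 2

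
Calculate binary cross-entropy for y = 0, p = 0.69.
L = 1.171

L = -0·log(0.69) - 1·log(0.31) = -log(0.31) = 1.171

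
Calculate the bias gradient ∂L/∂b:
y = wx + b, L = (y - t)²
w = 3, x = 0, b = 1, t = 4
∂L/∂b = -6

y = wx + b = (3)(0) + 1 = 1
∂L/∂y = 2(y - t) = 2(1 - 4) = -6
∂y/∂b = 1
∂L/∂b = ∂L/∂y · ∂y/∂b = -6 × 1 = -6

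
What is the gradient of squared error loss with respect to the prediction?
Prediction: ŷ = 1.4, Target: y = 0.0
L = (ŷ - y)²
∂L/∂ŷ = 2.8

∂L/∂ŷ = 2(ŷ - y) = 2(1.4 - 0.0) = 2(1.4) = 2.8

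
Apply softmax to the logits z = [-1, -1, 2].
p = [0.0453, 0.0453, 0.9094]

exp(z) = [0.3679, 0.3679, 7.389]
Sum = 8.125
p = [0.0453, 0.0453, 0.9094]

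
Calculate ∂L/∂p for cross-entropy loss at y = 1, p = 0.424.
∂L/∂p = -2.358

∂L/∂p = -y/p + (1-y)/(1-p) = -1/0.424 + 0 = -2.358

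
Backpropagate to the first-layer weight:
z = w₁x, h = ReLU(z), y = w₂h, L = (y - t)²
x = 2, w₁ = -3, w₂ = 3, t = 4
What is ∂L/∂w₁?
∂L/∂w₁ = 0

Forward pass:
z = w₁x = -3×2 = -6
h = ReLU(-6) = 0
y = w₂h = 3×0 = 0

Backward pass:
∂L/∂y = 2(y - t) = 2(0 - 4) = -8
∂y/∂h = w₂ = 3
∂h/∂z = 0 (ReLU derivative)
∂z/∂w₁ = x = 2

∂L/∂w₁ = -8 × 3 × 0 × 2 = 0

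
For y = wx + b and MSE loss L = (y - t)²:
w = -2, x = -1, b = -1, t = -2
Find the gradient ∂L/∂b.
∂L/∂b = 6

y = wx + b = (-2)(-1) + -1 = 1
∂L/∂y = 2(y - t) = 2(1 - -2) = 6
∂y/∂b = 1
∂L/∂b = ∂L/∂y · ∂y/∂b = 6 × 1 = 6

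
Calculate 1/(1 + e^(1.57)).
0.1722

sigmoid(-1.57) = 1/(1 + e^(1.57)) = 1/(1 + 4.807) = 0.1722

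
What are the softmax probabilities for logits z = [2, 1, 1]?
p = [0.5761, 0.2119, 0.2119]

exp(z) = [7.389, 2.718, 2.718]
Sum = 12.83
p = [0.5761, 0.2119, 0.2119]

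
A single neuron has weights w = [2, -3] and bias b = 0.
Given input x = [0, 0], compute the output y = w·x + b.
y = 0

y = (2)(0) + (-3)(0) + 0 = 0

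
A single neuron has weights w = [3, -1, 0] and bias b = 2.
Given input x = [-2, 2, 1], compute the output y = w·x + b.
y = -6

y = (3)(-2) + (-1)(2) + (0)(1) + 2 = -6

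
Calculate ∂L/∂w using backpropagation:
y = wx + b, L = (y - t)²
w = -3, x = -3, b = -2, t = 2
∂L/∂w = -30

y = wx + b = (-3)(-3) + -2 = 7
∂L/∂y = 2(y - t) = 2(7 - 2) = 10
∂y/∂w = x = -3
∂L/∂w = ∂L/∂y · ∂y/∂w = 10 × -3 = -30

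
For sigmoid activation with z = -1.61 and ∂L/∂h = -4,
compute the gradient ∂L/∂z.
∂L/∂z = -0.5553

σ(-1.61) = 0.1666
σ'(-1.61) = σ(-1.61)(1 - σ(-1.61)) = 0.1666 × 0.8334 = 0.1388
∂L/∂z = ∂L/∂h · σ'(z) = -4 × 0.1388 = -0.5553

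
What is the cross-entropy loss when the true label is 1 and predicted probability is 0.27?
L = 1.309

L = -1·log(0.27) - 0·log(0.73) = -log(0.27) = 1.309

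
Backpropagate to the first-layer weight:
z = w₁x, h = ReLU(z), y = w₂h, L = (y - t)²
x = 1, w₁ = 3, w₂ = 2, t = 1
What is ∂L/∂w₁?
∂L/∂w₁ = 20

Forward pass:
z = w₁x = 3×1 = 3
h = ReLU(3) = 3
y = w₂h = 2×3 = 6

Backward pass:
∂L/∂y = 2(y - t) = 2(6 - 1) = 10
∂y/∂h = w₂ = 2
∂h/∂z = 1 (ReLU derivative)
∂z/∂w₁ = x = 1

∂L/∂w₁ = 10 × 2 × 1 × 1 = 20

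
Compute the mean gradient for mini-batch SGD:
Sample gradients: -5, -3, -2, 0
Average gradient = -2.5

Average = (1/4)(-5 + -3 + -2 + 0) = -10/4 = -2.5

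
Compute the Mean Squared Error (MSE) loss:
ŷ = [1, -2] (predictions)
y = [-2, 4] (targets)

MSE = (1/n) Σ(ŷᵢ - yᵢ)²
MSE = 22.5

MSE = (1/2)((1--2)² + (-2-4)²) = (1/2)(9 + 36) = 22.5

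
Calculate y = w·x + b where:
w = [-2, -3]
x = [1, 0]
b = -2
y = -4

y = (-2)(1) + (-3)(0) + -2 = -4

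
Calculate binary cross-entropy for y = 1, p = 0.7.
L = 0.3567

L = -1·log(0.7) - 0·log(0.3) = -log(0.7) = 0.3567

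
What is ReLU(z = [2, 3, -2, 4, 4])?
h = [2, 3, 0, 4, 4]

ReLU applied element-wise: max(0,2)=2, max(0,3)=3, max(0,-2)=0, max(0,4)=4, max(0,4)=4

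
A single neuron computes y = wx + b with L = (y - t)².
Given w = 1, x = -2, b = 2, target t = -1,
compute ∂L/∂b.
∂L/∂b = 2

y = wx + b = (1)(-2) + 2 = 0
∂L/∂y = 2(y - t) = 2(0 - -1) = 2
∂y/∂b = 1
∂L/∂b = ∂L/∂y · ∂y/∂b = 2 × 1 = 2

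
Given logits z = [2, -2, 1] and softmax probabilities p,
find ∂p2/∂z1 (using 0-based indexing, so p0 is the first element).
∂p2/∂z1 = -0.003507

p = softmax(z) = [0.7214, 0.01321, 0.2654]
p2 = 0.2654, p1 = 0.01321

∂p2/∂z1 = -p2 × p1 = -0.2654 × 0.01321 = -0.003507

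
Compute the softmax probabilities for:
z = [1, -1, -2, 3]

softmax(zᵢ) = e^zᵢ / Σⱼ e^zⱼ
p = [0.1166, 0.0158, 0.0058, 0.8618]

exp(z) = [2.718, 0.3679, 0.1353, 20.09]
Sum = 23.31
p = [0.1166, 0.0158, 0.0058, 0.8618]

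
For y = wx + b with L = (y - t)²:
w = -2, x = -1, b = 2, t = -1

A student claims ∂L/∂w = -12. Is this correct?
Incorrect

y = (-2)(-1) + 2 = 4
∂L/∂y = 2(y - t) = 2(4 - -1) = 10
∂y/∂w = x = -1
∂L/∂w = 10 × -1 = -10

Claimed value: -12
Incorrect: The correct gradient is -10.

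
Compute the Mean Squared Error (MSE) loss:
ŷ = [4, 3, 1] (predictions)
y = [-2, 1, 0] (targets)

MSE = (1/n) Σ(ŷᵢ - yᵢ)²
MSE = 13.67

MSE = (1/3)((4--2)² + (3-1)² + (1-0)²) = (1/3)(36 + 4 + 1) = 13.67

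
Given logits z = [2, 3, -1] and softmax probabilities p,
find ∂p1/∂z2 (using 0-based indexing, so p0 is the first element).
∂p1/∂z2 = -0.009532

p = softmax(z) = [0.2654, 0.7214, 0.01321]
p1 = 0.7214, p2 = 0.01321

∂p1/∂z2 = -p1 × p2 = -0.7214 × 0.01321 = -0.009532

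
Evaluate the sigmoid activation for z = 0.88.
0.7068

sigmoid(0.88) = 1/(1 + e^(-0.88)) = 1/(1 + 0.4148) = 0.7068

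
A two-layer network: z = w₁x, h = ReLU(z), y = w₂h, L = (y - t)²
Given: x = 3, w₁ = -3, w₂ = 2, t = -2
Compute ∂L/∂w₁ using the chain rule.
∂L/∂w₁ = 0

Forward pass:
z = w₁x = -3×3 = -9
h = ReLU(-9) = 0
y = w₂h = 2×0 = 0

Backward pass:
∂L/∂y = 2(y - t) = 2(0 - -2) = 4
∂y/∂h = w₂ = 2
∂h/∂z = 0 (ReLU derivative)
∂z/∂w₁ = x = 3

∂L/∂w₁ = 4 × 2 × 0 × 3 = 0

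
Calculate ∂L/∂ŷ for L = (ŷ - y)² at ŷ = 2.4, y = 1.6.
∂L/∂ŷ = 1.6

∂L/∂ŷ = 2(ŷ - y) = 2(2.4 - 1.6) = 2(0.8) = 1.6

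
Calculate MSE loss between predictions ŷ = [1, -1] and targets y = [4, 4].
MSE = 17

MSE = (1/2)((1-4)² + (-1-4)²) = (1/2)(9 + 25) = 17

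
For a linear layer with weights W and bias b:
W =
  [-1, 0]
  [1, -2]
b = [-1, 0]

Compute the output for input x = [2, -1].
y = [-3, 4]

Wx = [-1×2 + 0×-1, 1×2 + -2×-1]
   = [-2, 4]
y = Wx + b = [-2 + -1, 4 + 0] = [-3, 4]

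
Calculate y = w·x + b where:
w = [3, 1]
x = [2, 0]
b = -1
y = 5

y = (3)(2) + (1)(0) + -1 = 5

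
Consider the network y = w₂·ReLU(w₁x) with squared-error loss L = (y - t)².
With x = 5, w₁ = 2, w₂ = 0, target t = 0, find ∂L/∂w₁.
∂L/∂w₁ = 0

Forward pass:
z = w₁x = 2×5 = 10
h = ReLU(10) = 10
y = w₂h = 0×10 = 0

Backward pass:
∂L/∂y = 2(y - t) = 2(0 - 0) = 0
∂y/∂h = w₂ = 0
∂h/∂z = 1 (ReLU derivative)
∂z/∂w₁ = x = 5

∂L/∂w₁ = 0 × 0 × 1 × 5 = 0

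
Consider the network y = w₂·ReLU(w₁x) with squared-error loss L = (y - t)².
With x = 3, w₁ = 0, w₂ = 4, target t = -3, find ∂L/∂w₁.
∂L/∂w₁ = 0

Forward pass:
z = w₁x = 0×3 = 0
h = ReLU(0) = 0
y = w₂h = 4×0 = 0

Backward pass:
∂L/∂y = 2(y - t) = 2(0 - -3) = 6
∂y/∂h = w₂ = 4
∂h/∂z = 0 (ReLU derivative)
∂z/∂w₁ = x = 3

∂L/∂w₁ = 6 × 4 × 0 × 3 = 0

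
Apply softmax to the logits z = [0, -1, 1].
p = [0.2447, 0.09, 0.6652]

exp(z) = [1, 0.3679, 2.718]
Sum = 4.086
p = [0.2447, 0.09, 0.6652]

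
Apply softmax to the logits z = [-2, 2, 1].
p = [0.0132, 0.7214, 0.2654]

exp(z) = [0.1353, 7.389, 2.718]
Sum = 10.24
p = [0.0132, 0.7214, 0.2654]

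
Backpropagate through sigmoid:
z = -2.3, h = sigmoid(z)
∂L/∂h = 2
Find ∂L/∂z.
∂L/∂z = 0.1656

σ(-2.3) = 0.09112
σ'(-2.3) = σ(-2.3)(1 - σ(-2.3)) = 0.09112 × 0.9089 = 0.08282
∂L/∂z = ∂L/∂h · σ'(z) = 2 × 0.08282 = 0.1656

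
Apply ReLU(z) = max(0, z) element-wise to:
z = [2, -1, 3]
h = [2, 0, 3]

ReLU applied element-wise: max(0,2)=2, max(0,-1)=0, max(0,3)=3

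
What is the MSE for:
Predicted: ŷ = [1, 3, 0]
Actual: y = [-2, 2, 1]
MSE = 3.667

MSE = (1/3)((1--2)² + (3-2)² + (0-1)²) = (1/3)(9 + 1 + 1) = 3.667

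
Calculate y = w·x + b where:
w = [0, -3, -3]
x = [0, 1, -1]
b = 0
y = 0

y = (0)(0) + (-3)(1) + (-3)(-1) + 0 = 0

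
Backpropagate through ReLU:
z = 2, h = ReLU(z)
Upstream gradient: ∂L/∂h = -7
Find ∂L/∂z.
∂L/∂z = -7

h = ReLU(2) = 2
Since z > 0: ∂h/∂z = 1
∂L/∂z = ∂L/∂h · ∂h/∂z = -7 × 1 = -7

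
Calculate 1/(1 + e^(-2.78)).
0.9416

sigmoid(2.78) = 1/(1 + e^(-2.78)) = 1/(1 + 0.06204) = 0.9416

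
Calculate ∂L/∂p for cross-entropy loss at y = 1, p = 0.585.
∂L/∂p = -1.709

∂L/∂p = -y/p + (1-y)/(1-p) = -1/0.585 + 0 = -1.709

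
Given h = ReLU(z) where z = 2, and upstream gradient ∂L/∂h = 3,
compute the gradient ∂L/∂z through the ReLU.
∂L/∂z = 3

h = ReLU(2) = 2
Since z > 0: ∂h/∂z = 1
∂L/∂z = ∂L/∂h · ∂h/∂z = 3 × 1 = 3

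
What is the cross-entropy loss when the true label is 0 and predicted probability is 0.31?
L = 0.3711

L = -0·log(0.31) - 1·log(0.69) = -log(0.69) = 0.3711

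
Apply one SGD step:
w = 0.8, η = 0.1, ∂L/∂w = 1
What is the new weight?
w_new = 0.7

w_new = w - η·∂L/∂w = 0.8 - 0.1×(1) = 0.8 - (0.1) = 0.7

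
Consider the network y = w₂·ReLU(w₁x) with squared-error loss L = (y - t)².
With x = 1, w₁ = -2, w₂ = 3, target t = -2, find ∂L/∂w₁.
∂L/∂w₁ = 0

Forward pass:
z = w₁x = -2×1 = -2
h = ReLU(-2) = 0
y = w₂h = 3×0 = 0

Backward pass:
∂L/∂y = 2(y - t) = 2(0 - -2) = 4
∂y/∂h = w₂ = 3
∂h/∂z = 0 (ReLU derivative)
∂z/∂w₁ = x = 1

∂L/∂w₁ = 4 × 3 × 0 × 1 = 0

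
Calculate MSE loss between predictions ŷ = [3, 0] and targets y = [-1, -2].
MSE = 10

MSE = (1/2)((3--1)² + (0--2)²) = (1/2)(16 + 4) = 10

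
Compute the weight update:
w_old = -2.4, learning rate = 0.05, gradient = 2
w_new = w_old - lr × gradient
w_new = -2.5

w_new = w - η·∂L/∂w = -2.4 - 0.05×(2) = -2.4 - (0.1) = -2.5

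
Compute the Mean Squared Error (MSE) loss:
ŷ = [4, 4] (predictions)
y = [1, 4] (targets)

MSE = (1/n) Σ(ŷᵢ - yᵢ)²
MSE = 4.5

MSE = (1/2)((4-1)² + (4-4)²) = (1/2)(9 + 0) = 4.5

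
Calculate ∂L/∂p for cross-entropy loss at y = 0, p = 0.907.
∂L/∂p = 10.75

∂L/∂p = -y/p + (1-y)/(1-p) = 0 + 1/0.093 = 10.75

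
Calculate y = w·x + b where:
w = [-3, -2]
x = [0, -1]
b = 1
y = 3

y = (-3)(0) + (-2)(-1) + 1 = 3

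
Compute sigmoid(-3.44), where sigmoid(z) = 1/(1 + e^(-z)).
0.03107

sigmoid(-3.44) = 1/(1 + e^(3.44)) = 1/(1 + 31.19) = 0.03107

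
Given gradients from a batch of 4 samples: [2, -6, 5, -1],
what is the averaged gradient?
Average gradient = 0

Average = (1/4)(2 + -6 + 5 + -1) = 0/4 = 0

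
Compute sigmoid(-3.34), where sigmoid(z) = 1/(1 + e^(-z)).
0.03422

sigmoid(-3.34) = 1/(1 + e^(3.34)) = 1/(1 + 28.22) = 0.03422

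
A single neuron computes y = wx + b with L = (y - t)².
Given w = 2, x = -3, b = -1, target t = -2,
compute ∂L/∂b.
∂L/∂b = -10

y = wx + b = (2)(-3) + -1 = -7
∂L/∂y = 2(y - t) = 2(-7 - -2) = -10
∂y/∂b = 1
∂L/∂b = ∂L/∂y · ∂y/∂b = -10 × 1 = -10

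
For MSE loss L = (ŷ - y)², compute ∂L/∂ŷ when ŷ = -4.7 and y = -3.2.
∂L/∂ŷ = -3.0

∂L/∂ŷ = 2(ŷ - y) = 2(-4.7 - -3.2) = 2(-1.5) = -3.0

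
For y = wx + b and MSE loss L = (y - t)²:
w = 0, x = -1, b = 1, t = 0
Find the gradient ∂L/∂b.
∂L/∂b = 2

y = wx + b = (0)(-1) + 1 = 1
∂L/∂y = 2(y - t) = 2(1 - 0) = 2
∂y/∂b = 1
∂L/∂b = ∂L/∂y · ∂y/∂b = 2 × 1 = 2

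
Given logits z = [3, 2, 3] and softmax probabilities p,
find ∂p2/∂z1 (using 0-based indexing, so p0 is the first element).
∂p2/∂z1 = -0.06561

p = softmax(z) = [0.4223, 0.1554, 0.4223]
p2 = 0.4223, p1 = 0.1554

∂p2/∂z1 = -p2 × p1 = -0.4223 × 0.1554 = -0.06561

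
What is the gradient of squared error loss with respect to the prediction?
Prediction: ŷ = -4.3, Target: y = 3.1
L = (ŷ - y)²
∂L/∂ŷ = -14.8

∂L/∂ŷ = 2(ŷ - y) = 2(-4.3 - 3.1) = 2(-7.4) = -14.8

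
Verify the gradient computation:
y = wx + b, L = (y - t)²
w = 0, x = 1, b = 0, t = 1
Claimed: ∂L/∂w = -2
Correct

y = (0)(1) + 0 = 0
∂L/∂y = 2(y - t) = 2(0 - 1) = -2
∂y/∂w = x = 1
∂L/∂w = -2 × 1 = -2

Claimed value: -2
Correct: The correct gradient is -2.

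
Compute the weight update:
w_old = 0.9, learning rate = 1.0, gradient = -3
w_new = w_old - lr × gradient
w_new = 3.9

w_new = w - η·∂L/∂w = 0.9 - 1.0×(-3) = 0.9 - (-3) = 3.9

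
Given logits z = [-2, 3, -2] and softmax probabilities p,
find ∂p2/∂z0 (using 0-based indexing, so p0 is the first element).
∂p2/∂z0 = -4.42e-05

p = softmax(z) = [0.006648, 0.9867, 0.006648]
p2 = 0.006648, p0 = 0.006648

∂p2/∂z0 = -p2 × p0 = -0.006648 × 0.006648 = -4.42e-05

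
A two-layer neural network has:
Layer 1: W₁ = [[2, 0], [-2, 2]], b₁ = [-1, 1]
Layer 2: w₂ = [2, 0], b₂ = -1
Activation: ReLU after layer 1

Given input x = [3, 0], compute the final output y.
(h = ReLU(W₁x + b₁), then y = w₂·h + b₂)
y = 9

Layer 1 pre-activation: z₁ = [5, -5]
After ReLU: h = [5, 0]
Layer 2 output: y = 2×5 + 0×0 + -1 = 9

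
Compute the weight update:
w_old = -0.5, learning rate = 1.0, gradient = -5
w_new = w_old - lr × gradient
w_new = 4.5

w_new = w - η·∂L/∂w = -0.5 - 1.0×(-5) = -0.5 - (-5) = 4.5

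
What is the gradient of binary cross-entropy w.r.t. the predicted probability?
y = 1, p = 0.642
∂L/∂p = -1.558

∂L/∂p = -y/p + (1-y)/(1-p) = -1/0.642 + 0 = -1.558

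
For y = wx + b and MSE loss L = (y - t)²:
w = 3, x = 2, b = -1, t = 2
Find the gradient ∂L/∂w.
∂L/∂w = 12

y = wx + b = (3)(2) + -1 = 5
∂L/∂y = 2(y - t) = 2(5 - 2) = 6
∂y/∂w = x = 2
∂L/∂w = ∂L/∂y · ∂y/∂w = 6 × 2 = 12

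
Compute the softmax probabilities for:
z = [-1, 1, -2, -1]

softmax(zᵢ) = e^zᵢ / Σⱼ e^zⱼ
p = [0.1025, 0.7573, 0.0377, 0.1025]

exp(z) = [0.3679, 2.718, 0.1353, 0.3679]
Sum = 3.589
p = [0.1025, 0.7573, 0.0377, 0.1025]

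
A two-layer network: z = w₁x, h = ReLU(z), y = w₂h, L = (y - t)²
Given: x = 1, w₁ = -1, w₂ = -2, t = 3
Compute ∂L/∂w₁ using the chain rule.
∂L/∂w₁ = 0

Forward pass:
z = w₁x = -1×1 = -1
h = ReLU(-1) = 0
y = w₂h = -2×0 = 0

Backward pass:
∂L/∂y = 2(y - t) = 2(0 - 3) = -6
∂y/∂h = w₂ = -2
∂h/∂z = 0 (ReLU derivative)
∂z/∂w₁ = x = 1

∂L/∂w₁ = -6 × -2 × 0 × 1 = 0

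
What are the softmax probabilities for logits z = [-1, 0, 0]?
p = [0.1554, 0.4223, 0.4223]

exp(z) = [0.3679, 1, 1]
Sum = 2.368
p = [0.1554, 0.4223, 0.4223]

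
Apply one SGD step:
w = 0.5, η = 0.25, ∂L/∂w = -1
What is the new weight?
w_new = 0.75

w_new = w - η·∂L/∂w = 0.5 - 0.25×(-1) = 0.5 - (-0.25) = 0.75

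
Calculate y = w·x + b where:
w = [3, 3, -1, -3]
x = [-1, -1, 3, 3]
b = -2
y = -20

y = (3)(-1) + (3)(-1) + (-1)(3) + (-3)(3) + -2 = -20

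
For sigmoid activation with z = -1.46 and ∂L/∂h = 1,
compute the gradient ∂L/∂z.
∂L/∂z = 0.1529

σ(-1.46) = 0.1885
σ'(-1.46) = σ(-1.46)(1 - σ(-1.46)) = 0.1885 × 0.8115 = 0.1529
∂L/∂z = ∂L/∂h · σ'(z) = 1 × 0.1529 = 0.1529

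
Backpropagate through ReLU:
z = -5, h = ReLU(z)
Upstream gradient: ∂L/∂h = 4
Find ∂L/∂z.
∂L/∂z = 0

h = ReLU(-5) = 0
Since z < 0: ∂h/∂z = 0
∂L/∂z = ∂L/∂h · ∂h/∂z = 4 × 0 = 0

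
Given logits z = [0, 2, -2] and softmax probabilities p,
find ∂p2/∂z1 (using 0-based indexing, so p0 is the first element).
∂p2/∂z1 = -0.01376

p = softmax(z) = [0.1173, 0.8668, 0.01588]
p2 = 0.01588, p1 = 0.8668

∂p2/∂z1 = -p2 × p1 = -0.01588 × 0.8668 = -0.01376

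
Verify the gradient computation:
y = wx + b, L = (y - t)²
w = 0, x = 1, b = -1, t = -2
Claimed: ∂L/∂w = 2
Correct

y = (0)(1) + -1 = -1
∂L/∂y = 2(y - t) = 2(-1 - -2) = 2
∂y/∂w = x = 1
∂L/∂w = 2 × 1 = 2

Claimed value: 2
Correct: The correct gradient is 2.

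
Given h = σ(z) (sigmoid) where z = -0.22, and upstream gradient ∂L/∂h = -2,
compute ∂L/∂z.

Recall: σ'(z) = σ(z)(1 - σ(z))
∂L/∂z = -0.494

σ(-0.22) = 0.4452
σ'(-0.22) = σ(-0.22)(1 - σ(-0.22)) = 0.4452 × 0.5548 = 0.247
∂L/∂z = ∂L/∂h · σ'(z) = -2 × 0.247 = -0.494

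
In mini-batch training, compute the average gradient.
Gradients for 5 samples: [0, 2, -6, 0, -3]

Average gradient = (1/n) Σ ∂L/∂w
Average gradient = -1.4

Average = (1/5)(0 + 2 + -6 + 0 + -3) = -7/5 = -1.4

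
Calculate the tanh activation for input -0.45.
-0.4219

tanh(-0.45) = (e^(-0.45) - e^(0.45))/(e^(-0.45) + e^(0.45)) = -0.4219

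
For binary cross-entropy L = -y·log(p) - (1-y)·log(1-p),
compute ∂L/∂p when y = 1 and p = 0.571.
∂L/∂p = -1.751

∂L/∂p = -y/p + (1-y)/(1-p) = -1/0.571 + 0 = -1.751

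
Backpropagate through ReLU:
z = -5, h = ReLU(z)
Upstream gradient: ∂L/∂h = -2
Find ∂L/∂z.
∂L/∂z = 0

h = ReLU(-5) = 0
Since z < 0: ∂h/∂z = 0
∂L/∂z = ∂L/∂h · ∂h/∂z = -2 × 0 = 0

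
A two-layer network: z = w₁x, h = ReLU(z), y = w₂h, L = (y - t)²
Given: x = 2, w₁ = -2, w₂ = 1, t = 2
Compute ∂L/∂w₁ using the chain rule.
∂L/∂w₁ = 0

Forward pass:
z = w₁x = -2×2 = -4
h = ReLU(-4) = 0
y = w₂h = 1×0 = 0

Backward pass:
∂L/∂y = 2(y - t) = 2(0 - 2) = -4
∂y/∂h = w₂ = 1
∂h/∂z = 0 (ReLU derivative)
∂z/∂w₁ = x = 2

∂L/∂w₁ = -4 × 1 × 0 × 2 = 0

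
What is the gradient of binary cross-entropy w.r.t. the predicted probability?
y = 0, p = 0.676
∂L/∂p = 3.086

∂L/∂p = -y/p + (1-y)/(1-p) = 0 + 1/0.324 = 3.086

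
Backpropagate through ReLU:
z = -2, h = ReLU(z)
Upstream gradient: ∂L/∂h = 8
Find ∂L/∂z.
∂L/∂z = 0

h = ReLU(-2) = 0
Since z < 0: ∂h/∂z = 0
∂L/∂z = ∂L/∂h · ∂h/∂z = 8 × 0 = 0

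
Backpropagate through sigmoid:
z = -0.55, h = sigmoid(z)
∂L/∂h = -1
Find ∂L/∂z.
∂L/∂z = -0.232

σ(-0.55) = 0.3659
σ'(-0.55) = σ(-0.55)(1 - σ(-0.55)) = 0.3659 × 0.6341 = 0.232
∂L/∂z = ∂L/∂h · σ'(z) = -1 × 0.232 = -0.232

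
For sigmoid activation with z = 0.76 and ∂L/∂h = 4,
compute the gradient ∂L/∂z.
∂L/∂z = 0.8684

σ(0.76) = 0.6814
σ'(0.76) = σ(0.76)(1 - σ(0.76)) = 0.6814 × 0.3186 = 0.2171
∂L/∂z = ∂L/∂h · σ'(z) = 4 × 0.2171 = 0.8684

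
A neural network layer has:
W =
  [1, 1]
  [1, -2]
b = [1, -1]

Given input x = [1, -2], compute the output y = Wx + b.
y = [0, 4]

Wx = [1×1 + 1×-2, 1×1 + -2×-2]
   = [-1, 5]
y = Wx + b = [-1 + 1, 5 + -1] = [0, 4]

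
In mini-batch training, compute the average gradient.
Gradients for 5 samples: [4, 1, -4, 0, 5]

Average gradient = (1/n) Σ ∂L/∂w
Average gradient = 1.2

Average = (1/5)(4 + 1 + -4 + 0 + 5) = 6/5 = 1.2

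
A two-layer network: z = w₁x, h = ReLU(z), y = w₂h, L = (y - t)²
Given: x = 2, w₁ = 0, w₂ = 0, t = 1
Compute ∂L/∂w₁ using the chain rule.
∂L/∂w₁ = 0

Forward pass:
z = w₁x = 0×2 = 0
h = ReLU(0) = 0
y = w₂h = 0×0 = 0

Backward pass:
∂L/∂y = 2(y - t) = 2(0 - 1) = -2
∂y/∂h = w₂ = 0
∂h/∂z = 0 (ReLU derivative)
∂z/∂w₁ = x = 2

∂L/∂w₁ = -2 × 0 × 0 × 2 = 0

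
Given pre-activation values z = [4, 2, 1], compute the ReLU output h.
h = [4, 2, 1]

ReLU applied element-wise: max(0,4)=4, max(0,2)=2, max(0,1)=1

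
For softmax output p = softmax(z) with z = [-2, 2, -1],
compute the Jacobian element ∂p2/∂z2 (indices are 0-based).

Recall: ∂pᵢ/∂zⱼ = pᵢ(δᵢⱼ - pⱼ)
∂p2/∂z2 = 0.04444

p = softmax(z) = [0.01715, 0.9362, 0.04661]
p2 = 0.04661

∂p2/∂z2 = p2(1 - p2) = 0.04661 × (1 - 0.04661) = 0.04444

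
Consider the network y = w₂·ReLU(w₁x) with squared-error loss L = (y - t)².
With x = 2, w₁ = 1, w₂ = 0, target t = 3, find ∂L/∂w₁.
∂L/∂w₁ = 0

Forward pass:
z = w₁x = 1×2 = 2
h = ReLU(2) = 2
y = w₂h = 0×2 = 0

Backward pass:
∂L/∂y = 2(y - t) = 2(0 - 3) = -6
∂y/∂h = w₂ = 0
∂h/∂z = 1 (ReLU derivative)
∂z/∂w₁ = x = 2

∂L/∂w₁ = -6 × 0 × 1 × 2 = 0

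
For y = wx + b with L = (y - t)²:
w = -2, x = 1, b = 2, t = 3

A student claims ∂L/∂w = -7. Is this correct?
Incorrect

y = (-2)(1) + 2 = 0
∂L/∂y = 2(y - t) = 2(0 - 3) = -6
∂y/∂w = x = 1
∂L/∂w = -6 × 1 = -6

Claimed value: -7
Incorrect: The correct gradient is -6.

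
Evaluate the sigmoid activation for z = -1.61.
0.1666

sigmoid(-1.61) = 1/(1 + e^(1.61)) = 1/(1 + 5.003) = 0.1666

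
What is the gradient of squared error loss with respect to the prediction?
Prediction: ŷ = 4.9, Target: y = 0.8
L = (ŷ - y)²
∂L/∂ŷ = 8.2

∂L/∂ŷ = 2(ŷ - y) = 2(4.9 - 0.8) = 2(4.1) = 8.2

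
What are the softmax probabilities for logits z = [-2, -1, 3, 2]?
p = [0.0048, 0.0131, 0.7179, 0.2641]

exp(z) = [0.1353, 0.3679, 20.09, 7.389]
Sum = 27.98
p = [0.0048, 0.0131, 0.7179, 0.2641]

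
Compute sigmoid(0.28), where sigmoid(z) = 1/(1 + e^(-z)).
0.5695

sigmoid(0.28) = 1/(1 + e^(-0.28)) = 1/(1 + 0.7558) = 0.5695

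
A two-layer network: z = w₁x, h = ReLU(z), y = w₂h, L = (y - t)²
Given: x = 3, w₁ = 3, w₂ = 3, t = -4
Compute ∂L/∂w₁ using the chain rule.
∂L/∂w₁ = 558

Forward pass:
z = w₁x = 3×3 = 9
h = ReLU(9) = 9
y = w₂h = 3×9 = 27

Backward pass:
∂L/∂y = 2(y - t) = 2(27 - -4) = 62
∂y/∂h = w₂ = 3
∂h/∂z = 1 (ReLU derivative)
∂z/∂w₁ = x = 3

∂L/∂w₁ = 62 × 3 × 1 × 3 = 558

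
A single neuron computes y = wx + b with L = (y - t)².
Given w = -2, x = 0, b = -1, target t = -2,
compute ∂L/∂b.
∂L/∂b = 2

y = wx + b = (-2)(0) + -1 = -1
∂L/∂y = 2(y - t) = 2(-1 - -2) = 2
∂y/∂b = 1
∂L/∂b = ∂L/∂y · ∂y/∂b = 2 × 1 = 2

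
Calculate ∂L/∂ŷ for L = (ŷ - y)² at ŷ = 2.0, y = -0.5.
∂L/∂ŷ = 5.0

∂L/∂ŷ = 2(ŷ - y) = 2(2.0 - -0.5) = 2(2.5) = 5.0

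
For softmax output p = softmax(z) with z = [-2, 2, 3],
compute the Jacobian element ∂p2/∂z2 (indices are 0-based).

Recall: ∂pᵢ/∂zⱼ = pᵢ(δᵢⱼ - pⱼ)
∂p2/∂z2 = 0.1983

p = softmax(z) = [0.004902, 0.2676, 0.7275]
p2 = 0.7275

∂p2/∂z2 = p2(1 - p2) = 0.7275 × (1 - 0.7275) = 0.1983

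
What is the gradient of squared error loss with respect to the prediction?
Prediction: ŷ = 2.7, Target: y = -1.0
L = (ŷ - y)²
∂L/∂ŷ = 7.4

∂L/∂ŷ = 2(ŷ - y) = 2(2.7 - -1.0) = 2(3.7) = 7.4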